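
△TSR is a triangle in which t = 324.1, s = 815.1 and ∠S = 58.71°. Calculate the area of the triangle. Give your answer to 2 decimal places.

area ≈ 129469.10

Law of sines: sin T = t·sin S/s ≈ 0.33979.
Since s ≥ t, only the acute value applies: ∠T ≈ 19.86°.
Then ∠R = 180° − ∠S − ∠T ≈ 101.43°.
Law of sines gives r = s·sin R/sin S ≈ 934.93.
Area = ½·s·t·sin R ≈ 1.2947e+05.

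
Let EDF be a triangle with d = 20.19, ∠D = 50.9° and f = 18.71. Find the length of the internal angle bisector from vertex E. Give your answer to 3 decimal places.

t_E ≈ 14.533

Law of sines: sin F = f·sin D/d ≈ 0.71916.
Since d ≥ f, only the acute value applies: ∠F ≈ 45.99°.
Then ∠E = 180° − ∠D − ∠F ≈ 83.11°.
Law of sines gives e = d·sin E/sin D ≈ 25.829.
The bisector from E has length 2·d·f·cos(∠E/2)/(d+f) ≈ 14.533.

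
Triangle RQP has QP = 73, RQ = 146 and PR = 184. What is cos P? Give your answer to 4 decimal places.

By the law of cosines, cos P = (QP² + PR² − RQ²) / (2·QP·PR) ≈ 0.66517, so ∠P ≈ 48.30°.

cos P ≈ 0.6652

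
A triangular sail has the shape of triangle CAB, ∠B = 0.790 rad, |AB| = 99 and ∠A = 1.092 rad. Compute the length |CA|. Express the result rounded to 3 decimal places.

The third angle is ∠C = π − ∠A − ∠B = 1.260 rad.
Law of sines: |CA| = |AB|·sin B/sin C ≈ 73.873.

73.873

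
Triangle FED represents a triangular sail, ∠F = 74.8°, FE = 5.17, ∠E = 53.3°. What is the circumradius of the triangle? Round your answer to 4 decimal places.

3.2849

The third angle is ∠D = 180° − ∠F − ∠E = 51.90°.
Law of sines: ED = FE·sin F/sin D ≈ 6.34.
Law of sines: DF = FE·sin E/sin D ≈ 5.2675.
Circumradius = FE/(2 sin D) ≈ 3.2849.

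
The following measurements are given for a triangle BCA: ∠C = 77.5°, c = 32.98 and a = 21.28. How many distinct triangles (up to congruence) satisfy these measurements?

a·sin C = 21.28·sin(77.5°) ≈ 20.78.
Since c ≥ a, exactly one triangle exists.

1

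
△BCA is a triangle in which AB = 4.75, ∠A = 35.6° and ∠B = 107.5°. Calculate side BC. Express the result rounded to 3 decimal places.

The third angle is ∠C = 180° − ∠A − ∠B = 36.90°.
Law of sines: BC = AB·sin A/sin C ≈ 4.6052.

4.605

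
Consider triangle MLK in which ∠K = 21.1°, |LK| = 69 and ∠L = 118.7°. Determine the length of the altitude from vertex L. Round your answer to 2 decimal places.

h_L ≈ 24.84

The third angle is ∠M = 180° − ∠L − ∠K = 40.20°.
Law of sines: |KM| = |LK|·sin L/sin M ≈ 93.768.
Law of sines: |ML| = |LK|·sin K/sin M ≈ 38.484.
Area = ½·|LK|·|KM|·sin K ≈ 1164.6.
The altitude from L has length 2·area/|KM| ≈ 24.84.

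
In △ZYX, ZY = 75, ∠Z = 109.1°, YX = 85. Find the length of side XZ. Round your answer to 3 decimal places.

22.387

Law of sines: sin X = ZY·sin Z/YX ≈ 0.83378.
Since YX ≥ ZY, only the acute value applies: ∠X ≈ 56.49°.
Then ∠Y = 180° − ∠Z − ∠X ≈ 14.41°.
Law of sines gives XZ = YX·sin Y/sin Z ≈ 22.387.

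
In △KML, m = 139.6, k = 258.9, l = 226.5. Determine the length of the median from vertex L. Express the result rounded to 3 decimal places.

Median from L: ½√(2·k² + 2·m² − l²) ≈ 174.45.

174.451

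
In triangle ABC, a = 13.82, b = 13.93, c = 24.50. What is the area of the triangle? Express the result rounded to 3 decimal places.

79.815

Semiperimeter s = (13.82 + 13.93 + 24.5)/2 = 26.125.
Heron's formula: area = √(26.125·12.305·12.195·1.625) ≈ 79.815.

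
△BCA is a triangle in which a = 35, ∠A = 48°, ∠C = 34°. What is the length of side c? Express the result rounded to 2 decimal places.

The third angle is ∠B = 180° − ∠C − ∠A = 98.00°.
Law of sines: c = a·sin C/sin A ≈ 26.336.

26.34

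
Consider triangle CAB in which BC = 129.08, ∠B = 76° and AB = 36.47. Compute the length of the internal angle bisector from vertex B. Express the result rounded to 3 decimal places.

By the law of cosines, CA² = AB² + BC² − 2·AB·BC·cos B = 15714, so CA ≈ 125.36.
The bisector from B has length 2·AB·BC·cos(∠B/2)/(AB+BC) ≈ 44.815.

t_B ≈ 44.815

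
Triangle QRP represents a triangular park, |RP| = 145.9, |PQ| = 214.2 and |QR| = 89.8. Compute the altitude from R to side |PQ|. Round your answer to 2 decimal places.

47.46

Semiperimeter s = (145.9 + 214.2 + 89.8)/2 = 224.95.
Heron's formula: area = √(224.95·79.05·10.75·135.15) ≈ 5082.8.
The altitude from R has length 2·area/|PQ| ≈ 47.459.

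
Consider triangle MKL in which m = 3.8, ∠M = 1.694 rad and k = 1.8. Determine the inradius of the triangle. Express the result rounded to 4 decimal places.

Law of sines: sin K = k·sin M/m ≈ 0.47009.
Since m ≥ k, only the acute value applies: ∠K ≈ 0.489 rad.
Then ∠L = π − ∠M − ∠K ≈ 0.958 rad.
Law of sines gives l = m·sin L/sin M ≈ 3.1327.
Area = ½·m·k·sin L ≈ 2.7981.
Semiperimeter s = (3.8+1.8+3.1327)/2 = 4.3664.
Inradius = area/s = 2.7981/4.3664 ≈ 0.64083.

r ≈ 0.6408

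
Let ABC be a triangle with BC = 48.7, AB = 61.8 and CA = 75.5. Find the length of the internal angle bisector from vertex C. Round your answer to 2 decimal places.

t_C ≈ 52.60

By the law of cosines, cos C = (BC² + CA² − AB²) / (2·BC·CA) ≈ 0.57831, so ∠C ≈ 54.67°.
The bisector from C has length 2·BC·CA·cos(∠C/2)/(BC+CA) ≈ 52.598.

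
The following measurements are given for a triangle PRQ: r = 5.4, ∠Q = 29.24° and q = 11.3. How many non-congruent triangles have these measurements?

1

r·sin Q = 5.4·sin(29.24°) ≈ 2.638.
Since q ≥ r, exactly one triangle exists.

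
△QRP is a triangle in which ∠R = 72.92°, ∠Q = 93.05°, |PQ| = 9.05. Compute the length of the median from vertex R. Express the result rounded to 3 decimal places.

The third angle is ∠P = 180° − ∠Q − ∠R = 14.03°.
Law of sines: |RP| = |PQ|·sin Q/sin R ≈ 9.4542.
Law of sines: |QR| = |PQ|·sin P/sin R ≈ 2.2952.
Median from R: ½√(2·|QR|² + 2·|RP|² − |PQ|²) ≈ 5.1816.

m_R ≈ 5.182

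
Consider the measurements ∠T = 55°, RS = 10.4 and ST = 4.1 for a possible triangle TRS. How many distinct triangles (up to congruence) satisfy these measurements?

1

ST·sin T = 4.1·sin(55°) ≈ 3.359.
Since RS ≥ ST, exactly one triangle exists.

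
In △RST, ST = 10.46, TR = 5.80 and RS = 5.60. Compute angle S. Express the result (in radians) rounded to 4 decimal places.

0.4166

By the law of cosines, cos S = (RS² + ST² − TR²) / (2·RS·ST) ≈ 0.91447, so ∠S ≈ 0.4166 rad.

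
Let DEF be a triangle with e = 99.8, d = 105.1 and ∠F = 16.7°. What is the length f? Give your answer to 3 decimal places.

30.214

By the law of cosines, f² = d² + e² − 2·d·e·cos F = 912.89, so f ≈ 30.214.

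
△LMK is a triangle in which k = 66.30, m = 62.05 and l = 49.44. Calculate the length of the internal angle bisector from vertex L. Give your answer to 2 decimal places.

By the law of cosines, cos L = (m² + k² − l²) / (2·m·k) ≈ 0.70512, so ∠L ≈ 45.16°.
The bisector from L has length 2·m·k·cos(∠L/2)/(m+k) ≈ 59.19.

59.19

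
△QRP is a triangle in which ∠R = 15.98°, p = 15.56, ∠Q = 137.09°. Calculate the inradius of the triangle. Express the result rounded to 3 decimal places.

2.070

The third angle is ∠P = 180° − ∠Q − ∠R = 26.93°.
Law of sines: q = p·sin Q/sin P ≈ 23.391.
Law of sines: r = p·sin R/sin P ≈ 9.4583.
Area = ½·p·q·sin R ≈ 50.101.
Semiperimeter s = (23.391+9.4583+15.56)/2 = 24.205.
Inradius = area/s = 50.101/24.205 ≈ 2.0699.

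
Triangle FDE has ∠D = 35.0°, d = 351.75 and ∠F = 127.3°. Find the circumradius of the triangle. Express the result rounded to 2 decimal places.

R ≈ 306.63

The third angle is ∠E = 180° − ∠F − ∠D = 17.70°.
Law of sines: f = d·sin F/sin D ≈ 487.83.
Law of sines: e = d·sin E/sin D ≈ 186.45.
Circumradius = d/(2 sin D) ≈ 306.63.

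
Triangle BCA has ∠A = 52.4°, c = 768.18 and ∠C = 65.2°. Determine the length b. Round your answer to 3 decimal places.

749.924

The third angle is ∠B = 180° − ∠C − ∠A = 62.40°.
Law of sines: b = c·sin B/sin C ≈ 749.92.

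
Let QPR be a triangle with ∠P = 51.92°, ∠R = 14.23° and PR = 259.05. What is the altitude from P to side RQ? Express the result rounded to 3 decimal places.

63.678

The third angle is ∠Q = 180° − ∠P − ∠R = 113.85°.
Law of sines: RQ = PR·sin P/sin Q ≈ 222.95.
Law of sines: QP = PR·sin R/sin Q ≈ 69.624.
Area = ½·PR·RQ·sin R ≈ 7098.5.
The altitude from P has length 2·area/RQ ≈ 63.678.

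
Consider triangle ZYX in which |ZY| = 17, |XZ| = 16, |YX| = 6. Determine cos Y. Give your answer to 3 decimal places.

By the law of cosines, cos Y = (|ZY|² + |YX|² − |XZ|²) / (2·|ZY|·|YX|) ≈ 0.33824, so ∠Y ≈ 70.23°.

0.338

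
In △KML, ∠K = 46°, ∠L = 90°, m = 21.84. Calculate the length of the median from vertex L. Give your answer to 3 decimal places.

15.720

The third angle is ∠M = 180° − ∠L − ∠K = 44.00°.
Law of sines: k = m·sin K/sin M ≈ 22.616.
Law of sines: l = m·sin L/sin M ≈ 31.44.
Median from L: ½√(2·k² + 2·m² − l²) ≈ 15.72.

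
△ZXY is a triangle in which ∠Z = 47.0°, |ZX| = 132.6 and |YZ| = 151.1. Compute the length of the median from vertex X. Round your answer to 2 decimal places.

By the law of cosines, |XY|² = |YZ|² + |ZX|² − 2·|YZ|·|ZX|·cos Z = 13085, so |XY| ≈ 114.39.
Median from X: ½√(2·|ZX|² + 2·|XY|² − |YZ|²) ≈ 98.113.

m_X ≈ 98.11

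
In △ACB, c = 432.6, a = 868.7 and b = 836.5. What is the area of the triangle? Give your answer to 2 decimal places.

177889.21

Semiperimeter s = (868.7 + 432.6 + 836.5)/2 = 1068.9.
Heron's formula: area = √(1068.9·200.2·636.3·232.4) ≈ 1.7789e+05.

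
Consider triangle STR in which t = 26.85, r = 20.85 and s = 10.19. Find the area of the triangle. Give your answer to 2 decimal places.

Semiperimeter p = (10.19 + 26.85 + 20.85)/2 = 28.945.
Heron's formula: area = √(28.945·18.755·2.095·8.095) ≈ 95.95.

area ≈ 95.95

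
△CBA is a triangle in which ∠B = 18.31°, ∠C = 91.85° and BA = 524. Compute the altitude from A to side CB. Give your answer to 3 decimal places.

The third angle is ∠A = 180° − ∠C − ∠B = 69.84°.
Law of sines: AC = BA·sin B/sin C ≈ 164.7.
Law of sines: CB = BA·sin A/sin C ≈ 492.15.
Area = ½·BA·AC·sin A ≈ 40509.
The altitude from A has length 2·area/CB ≈ 164.62.

h_A ≈ 164.619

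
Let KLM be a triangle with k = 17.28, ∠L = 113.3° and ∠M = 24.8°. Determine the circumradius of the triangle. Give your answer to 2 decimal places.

The third angle is ∠K = 180° − ∠L − ∠M = 41.90°.
Law of sines: l = k·sin L/sin K ≈ 23.765.
Law of sines: m = k·sin M/sin K ≈ 10.853.
Circumradius = k/(2 sin K) ≈ 12.937.

12.94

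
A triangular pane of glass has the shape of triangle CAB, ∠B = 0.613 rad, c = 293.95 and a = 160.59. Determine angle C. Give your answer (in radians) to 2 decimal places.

By the law of cosines, b² = c² + a² − 2·c·a·cos B = 34975, so b ≈ 187.02.
Law of cosines again: cos C = (a² + b² − c²)/(2·a·b) ≈ -0.42691, so ∠C ≈ 2.012 rad.

2.01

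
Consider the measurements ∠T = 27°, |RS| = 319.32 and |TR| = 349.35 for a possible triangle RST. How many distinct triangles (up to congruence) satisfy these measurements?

|TR|·sin T = 349.35·sin(27°) ≈ 158.6.
Since |TR| sin T < |RS| < |TR| (158.6 < 319.32 < 349.35), two triangles exist.

2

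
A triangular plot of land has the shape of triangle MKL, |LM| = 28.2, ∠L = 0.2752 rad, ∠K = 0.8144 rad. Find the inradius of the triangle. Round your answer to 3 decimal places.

The third angle is ∠M = π − ∠K − ∠L = 2.0520 rad.
Law of sines: |KL| = |LM|·sin M/sin K ≈ 34.37.
Law of sines: |MK| = |LM|·sin L/sin K ≈ 10.536.
Area = ½·|LM|·|KL|·sin L ≈ 131.69.
Semiperimeter s = (34.37+28.2+10.536)/2 = 36.553.
Inradius = area/s = 131.69/36.553 ≈ 3.6027.

r ≈ 3.603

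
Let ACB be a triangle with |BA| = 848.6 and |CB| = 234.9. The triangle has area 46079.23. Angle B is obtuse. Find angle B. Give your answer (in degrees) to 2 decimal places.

From area = ½·|CB|·|BA|·sin B, we get sin B = 2·area/(|CB|·|BA|) ≈ 0.46233.
Taking the obtuse solution, ∠B ≈ 152.46°.

152.46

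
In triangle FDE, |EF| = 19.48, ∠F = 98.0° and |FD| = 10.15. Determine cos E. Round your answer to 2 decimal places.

cos E ≈ 0.90

By the law of cosines, |DE|² = |EF|² + |FD|² − 2·|EF|·|FD|·cos F = 537.53, so |DE| ≈ 23.185.
Law of cosines again: cos E = (|DE|² + |EF|² − |FD|²)/(2·|DE|·|EF|) ≈ 0.90114, so ∠E ≈ 25.69°.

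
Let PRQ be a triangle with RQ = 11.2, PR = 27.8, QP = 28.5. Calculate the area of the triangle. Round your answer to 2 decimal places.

154.19

Semiperimeter s = (11.2 + 28.5 + 27.8)/2 = 33.75.
Heron's formula: area = √(33.75·22.55·5.25·5.95) ≈ 154.19.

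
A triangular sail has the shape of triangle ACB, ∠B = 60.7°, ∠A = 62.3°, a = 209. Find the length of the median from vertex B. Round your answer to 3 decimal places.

175.621

The third angle is ∠C = 180° − ∠B − ∠A = 57.00°.
Law of sines: c = a·sin C/sin A ≈ 197.97.
Law of sines: b = a·sin B/sin A ≈ 205.85.
Median from B: ½√(2·a² + 2·c² − b²) ≈ 175.62.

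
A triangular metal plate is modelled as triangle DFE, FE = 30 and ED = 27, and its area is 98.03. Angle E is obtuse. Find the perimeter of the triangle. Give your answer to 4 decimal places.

113.5759

From area = ½·FE·ED·sin E, we get sin E = 2·area/(FE·ED) ≈ 0.24205.
Taking the obtuse solution, ∠E ≈ 165.99°.
Law of cosines then gives DF ≈ 56.576.
Perimeter = 30 + 27 + 56.576 = 113.58.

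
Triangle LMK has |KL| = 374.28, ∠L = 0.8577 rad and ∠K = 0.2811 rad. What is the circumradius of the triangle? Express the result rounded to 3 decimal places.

R ≈ 206.071

The third angle is ∠M = π − ∠K − ∠L = 2.0028 rad.
Law of sines: |MK| = |KL|·sin L/sin M ≈ 311.72.
Law of sines: |LM| = |KL|·sin K/sin M ≈ 114.33.
Circumradius = |KL|/(2 sin M) ≈ 206.07.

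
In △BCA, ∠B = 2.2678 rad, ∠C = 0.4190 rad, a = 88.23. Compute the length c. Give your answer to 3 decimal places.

81.717

The third angle is ∠A = π − ∠B − ∠C = 0.4548 rad.
Law of sines: c = a·sin C/sin A ≈ 81.717.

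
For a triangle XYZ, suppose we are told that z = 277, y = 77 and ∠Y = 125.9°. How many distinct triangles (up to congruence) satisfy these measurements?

z·sin Y = 277·sin(125.9°) ≈ 224.4.
Since ∠Y is not acute, a triangle exists only if y > z; here y ≤ z, so there is no triangle.

0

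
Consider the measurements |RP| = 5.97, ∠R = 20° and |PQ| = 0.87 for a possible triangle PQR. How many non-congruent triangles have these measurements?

|RP|·sin R = 5.97·sin(20°) ≈ 2.042.
Since |PQ| = 0.87 < 2.042 = |RP| sin R, no triangle exists.

0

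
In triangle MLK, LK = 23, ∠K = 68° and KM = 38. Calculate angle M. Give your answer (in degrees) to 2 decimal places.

∠M ≈ 35.97°

By the law of cosines, ML² = LK² + KM² − 2·LK·KM·cos K = 1318.2, so ML ≈ 36.307.
Law of cosines again: cos M = (KM² + ML² − LK²)/(2·KM·ML) ≈ 0.80933, so ∠M ≈ 35.97°.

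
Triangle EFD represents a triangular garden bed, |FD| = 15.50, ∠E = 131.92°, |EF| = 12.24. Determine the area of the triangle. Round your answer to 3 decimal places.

Law of sines: sin D = |EF|·sin E/|FD| ≈ 0.58758.
Since |FD| ≥ |EF|, only the acute value applies: ∠D ≈ 35.99°.
Then ∠F = 180° − ∠E − ∠D ≈ 12.09°.
Law of sines gives |DE| = |FD|·sin F/sin E ≈ 4.3646.
Area = ½·|FD|·|EF|·sin F ≈ 19.875.

19.875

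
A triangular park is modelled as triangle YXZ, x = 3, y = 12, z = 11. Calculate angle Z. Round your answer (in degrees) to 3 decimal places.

63.612

By the law of cosines, cos Z = (y² + x² − z²) / (2·y·x) ≈ 0.44444, so ∠Z ≈ 63.61°.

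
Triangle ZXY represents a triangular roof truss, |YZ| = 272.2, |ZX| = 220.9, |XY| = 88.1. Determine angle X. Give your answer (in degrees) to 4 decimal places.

By the law of cosines, cos X = (|ZX|² + |XY|² − |YZ|²) / (2·|ZX|·|XY|) ≈ -0.45049, so ∠X ≈ 116.78°.

∠X ≈ 116.7754°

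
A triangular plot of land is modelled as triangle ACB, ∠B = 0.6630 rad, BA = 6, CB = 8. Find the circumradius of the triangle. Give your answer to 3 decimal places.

R ≈ 4.008

By the law of cosines, AC² = CB² + BA² − 2·CB·BA·cos B = 24.338, so AC ≈ 4.9333.
Area = ½·CB·BA·sin B ≈ 14.772.
Circumradius = AC/(2 sin B) ≈ 4.0077.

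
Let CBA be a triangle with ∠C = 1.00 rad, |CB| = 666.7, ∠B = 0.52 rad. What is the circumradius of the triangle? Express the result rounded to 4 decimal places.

R ≈ 333.7805

The third angle is ∠A = π − ∠C − ∠B = 1.622 rad.
Law of sines: |BA| = |CB|·sin C/sin A ≈ 561.73.
Law of sines: |AC| = |CB|·sin B/sin A ≈ 331.7.
Circumradius = |CB|/(2 sin A) ≈ 333.78.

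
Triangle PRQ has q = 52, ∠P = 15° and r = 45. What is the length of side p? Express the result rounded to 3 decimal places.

14.438

By the law of cosines, p² = r² + q² − 2·r·q·cos P = 208.47, so p ≈ 14.438.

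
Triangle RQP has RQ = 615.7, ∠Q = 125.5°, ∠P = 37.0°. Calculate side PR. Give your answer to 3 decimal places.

832.899

The third angle is ∠R = 180° − ∠Q − ∠P = 17.50°.
Law of sines: PR = RQ·sin Q/sin P ≈ 832.9.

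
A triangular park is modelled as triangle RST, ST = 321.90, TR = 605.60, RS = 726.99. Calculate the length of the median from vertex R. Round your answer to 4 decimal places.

m_R ≈ 649.4059

Median from R: ½√(2·TR² + 2·RS² − ST²) ≈ 649.41.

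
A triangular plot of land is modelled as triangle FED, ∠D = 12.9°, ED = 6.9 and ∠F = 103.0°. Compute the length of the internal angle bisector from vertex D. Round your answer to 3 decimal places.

6.583

The third angle is ∠E = 180° − ∠D − ∠F = 64.10°.
Law of sines: DF = ED·sin E/sin F ≈ 6.3702.
Law of sines: FE = ED·sin D/sin F ≈ 1.5809.
The bisector from D has length 2·ED·DF·cos(∠D/2)/(ED+DF) ≈ 6.5826.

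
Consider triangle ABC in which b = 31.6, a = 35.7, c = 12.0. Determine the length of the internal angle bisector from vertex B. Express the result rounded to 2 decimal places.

15.50

By the law of cosines, cos B = (c² + a² − b²) / (2·c·a) ≈ 0.49011, so ∠B ≈ 60.65°.
The bisector from B has length 2·c·a·cos(∠B/2)/(c+a) ≈ 15.504.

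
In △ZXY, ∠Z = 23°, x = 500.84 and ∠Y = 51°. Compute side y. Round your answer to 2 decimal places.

The third angle is ∠X = 180° − ∠Y − ∠Z = 106.00°.
Law of sines: y = x·sin Y/sin X ≈ 404.91.

404.91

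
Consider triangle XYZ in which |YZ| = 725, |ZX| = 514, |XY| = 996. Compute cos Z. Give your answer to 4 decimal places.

By the law of cosines, cos Z = (|YZ|² + |ZX|² − |XY|²) / (2·|YZ|·|ZX|) ≈ -0.27129, so ∠Z ≈ 105.74°.

cos Z ≈ -0.2713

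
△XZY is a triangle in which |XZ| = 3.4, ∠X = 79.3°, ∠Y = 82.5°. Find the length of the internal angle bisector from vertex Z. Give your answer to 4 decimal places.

t_Z ≈ 3.3422

The third angle is ∠Z = 180° − ∠Y − ∠X = 18.20°.
Law of sines: |ZY| = |XZ|·sin X/sin Y ≈ 3.3697.
Law of sines: |YX| = |XZ|·sin Z/sin Y ≈ 1.0711.
The bisector from Z has length 2·|XZ|·|ZY|·cos(∠Z/2)/(|XZ|+|ZY|) ≈ 3.3422.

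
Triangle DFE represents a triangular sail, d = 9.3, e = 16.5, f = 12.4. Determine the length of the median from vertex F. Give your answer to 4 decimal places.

Median from F: ½√(2·e² + 2·d² − f²) ≈ 11.871.

m_F ≈ 11.8714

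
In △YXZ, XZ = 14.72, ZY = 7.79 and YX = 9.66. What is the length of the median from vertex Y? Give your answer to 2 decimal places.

Median from Y: ½√(2·ZY² + 2·YX² − XZ²) ≈ 4.7781.

m_Y ≈ 4.78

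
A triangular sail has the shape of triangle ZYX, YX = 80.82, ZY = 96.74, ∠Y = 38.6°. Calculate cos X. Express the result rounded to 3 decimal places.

By the law of cosines, XZ² = ZY² + YX² − 2·ZY·YX·cos Y = 3669.8, so XZ ≈ 60.579.
Law of cosines again: cos X = (YX² + XZ² − ZY²)/(2·YX·XZ) ≈ 0.08610, so ∠X ≈ 85.06°.

cos X ≈ 0.086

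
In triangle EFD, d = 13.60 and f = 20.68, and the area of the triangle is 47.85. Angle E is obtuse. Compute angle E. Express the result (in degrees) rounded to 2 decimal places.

∠E ≈ 160.11°

From area = ½·f·d·sin E, we get sin E = 2·area/(f·d) ≈ 0.34027.
Taking the obtuse solution, ∠E ≈ 160.11°.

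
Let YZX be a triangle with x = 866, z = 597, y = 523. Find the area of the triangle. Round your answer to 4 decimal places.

Semiperimeter s = (523 + 597 + 866)/2 = 993.
Heron's formula: area = √(993·470·396·127) ≈ 1.5321e+05.

153205.0238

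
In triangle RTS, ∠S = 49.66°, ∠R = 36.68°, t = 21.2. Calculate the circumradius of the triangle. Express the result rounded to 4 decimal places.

The third angle is ∠T = 180° − ∠S − ∠R = 93.66°.
Law of sines: r = t·sin R/sin T ≈ 12.69.
Law of sines: s = t·sin S/sin T ≈ 16.192.
Circumradius = t/(2 sin T) ≈ 10.622.

10.6217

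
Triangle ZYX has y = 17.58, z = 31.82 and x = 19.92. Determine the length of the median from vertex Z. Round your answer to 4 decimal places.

Median from Z: ½√(2·y² + 2·x² − z²) ≈ 9.9902.

m_Z ≈ 9.9902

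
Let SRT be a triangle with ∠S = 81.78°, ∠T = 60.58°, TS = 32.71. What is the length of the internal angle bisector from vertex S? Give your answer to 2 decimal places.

29.07

The third angle is ∠R = 180° − ∠T − ∠S = 37.64°.
Law of sines: RT = TS·sin S/sin R ≈ 53.011.
Law of sines: SR = TS·sin T/sin R ≈ 46.654.
The bisector from S has length 2·TS·SR·cos(∠S/2)/(TS+SR) ≈ 29.072.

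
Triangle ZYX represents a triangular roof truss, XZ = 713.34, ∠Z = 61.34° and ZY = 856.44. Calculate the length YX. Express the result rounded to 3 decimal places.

810.138

By the law of cosines, YX² = XZ² + ZY² − 2·XZ·ZY·cos Z = 6.5632e+05, so YX ≈ 810.14.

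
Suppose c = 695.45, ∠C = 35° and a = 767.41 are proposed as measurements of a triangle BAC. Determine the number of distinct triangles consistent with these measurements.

2

a·sin C = 767.41·sin(35°) ≈ 440.2.
Since a sin C < c < a (440.2 < 695.45 < 767.41), two triangles exist.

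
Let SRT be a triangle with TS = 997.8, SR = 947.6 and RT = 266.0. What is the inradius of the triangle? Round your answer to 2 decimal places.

Semiperimeter s = (266 + 997.8 + 947.6)/2 = 1105.7.
Heron's formula: area = √(1105.7·839.7·107.9·158.1) ≈ 1.2585e+05.
Inradius = area/s = 1.2585e+05/1105.7 ≈ 113.82.

r ≈ 113.82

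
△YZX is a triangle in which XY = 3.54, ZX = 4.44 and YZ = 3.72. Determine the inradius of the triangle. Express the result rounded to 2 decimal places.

r ≈ 1.09

Semiperimeter s = (4.44 + 3.54 + 3.72)/2 = 5.85.
Heron's formula: area = √(5.85·1.41·2.31·2.13) ≈ 6.3706.
Inradius = area/s = 6.3706/5.85 ≈ 1.089.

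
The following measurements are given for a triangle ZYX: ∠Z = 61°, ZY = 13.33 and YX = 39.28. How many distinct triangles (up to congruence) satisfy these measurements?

ZY·sin Z = 13.33·sin(61°) ≈ 11.66.
Since YX ≥ ZY, exactly one triangle exists.

1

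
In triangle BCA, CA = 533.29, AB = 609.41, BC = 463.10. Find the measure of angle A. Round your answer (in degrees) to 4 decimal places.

By the law of cosines, cos A = (CA² + AB² − BC²) / (2·CA·AB) ≈ 0.67897, so ∠A ≈ 47.24°.

∠A ≈ 47.2371°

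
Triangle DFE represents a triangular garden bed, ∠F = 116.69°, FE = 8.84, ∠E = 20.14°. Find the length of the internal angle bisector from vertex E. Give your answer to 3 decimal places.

The third angle is ∠D = 180° − ∠F − ∠E = 43.17°.
Law of sines: ED = FE·sin F/sin D ≈ 11.544.
Law of sines: DF = FE·sin E/sin D ≈ 4.4488.
The bisector from E has length 2·FE·ED·cos(∠E/2)/(FE+ED) ≈ 9.8585.

9.858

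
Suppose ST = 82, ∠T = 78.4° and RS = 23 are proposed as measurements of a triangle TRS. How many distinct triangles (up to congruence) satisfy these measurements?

0

ST·sin T = 82·sin(78.4°) ≈ 80.33.
Since RS = 23 < 80.33 = ST sin T, no triangle exists.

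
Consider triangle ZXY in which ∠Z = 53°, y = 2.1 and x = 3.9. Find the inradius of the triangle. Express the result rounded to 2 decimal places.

r ≈ 0.72

By the law of cosines, z² = x² + y² − 2·x·y·cos Z = 9.7623, so z ≈ 3.1245.
Area = ½·x·y·sin Z ≈ 3.2704.
Semiperimeter s = (3.1245+3.9+2.1)/2 = 4.5622.
Inradius = area/s = 3.2704/4.5622 ≈ 0.71684.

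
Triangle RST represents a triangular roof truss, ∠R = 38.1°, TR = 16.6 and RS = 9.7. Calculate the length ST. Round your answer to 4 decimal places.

10.7808

By the law of cosines, ST² = TR² + RS² − 2·TR·RS·cos R = 116.23, so ST ≈ 10.781.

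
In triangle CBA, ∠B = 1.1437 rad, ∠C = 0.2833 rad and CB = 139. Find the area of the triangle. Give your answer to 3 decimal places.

2483.422

The third angle is ∠A = π − ∠C − ∠B = 1.7146 rad.
Law of sines: BA = CB·sin C/sin A ≈ 39.259.
Law of sines: AC = CB·sin B/sin A ≈ 127.83.
Area = ½·CB·BA·sin B ≈ 2483.4.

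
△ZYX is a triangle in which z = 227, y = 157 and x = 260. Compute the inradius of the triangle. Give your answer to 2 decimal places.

54.94

Semiperimeter s = (227 + 157 + 260)/2 = 322.
Heron's formula: area = √(322·95·165·62) ≈ 17690.
Inradius = area/s = 17690/322 ≈ 54.938.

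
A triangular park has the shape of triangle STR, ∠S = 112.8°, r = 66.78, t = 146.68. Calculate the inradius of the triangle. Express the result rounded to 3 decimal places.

22.764

By the law of cosines, s² = t² + r² − 2·t·r·cos S = 33566, so s ≈ 183.21.
Area = ½·t·r·sin S ≈ 4515.
Semiperimeter p = (183.21+146.68+66.78)/2 = 198.34.
Inradius = area/p = 4515/198.34 ≈ 22.764.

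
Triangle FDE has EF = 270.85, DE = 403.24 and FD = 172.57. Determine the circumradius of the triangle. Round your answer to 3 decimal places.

261.296

By the law of cosines, cos F = (EF² + FD² − DE²) / (2·EF·FD) ≈ -0.63609, so ∠F ≈ 129.50°.
Circumradius = DE/(2 sin F) ≈ 261.3.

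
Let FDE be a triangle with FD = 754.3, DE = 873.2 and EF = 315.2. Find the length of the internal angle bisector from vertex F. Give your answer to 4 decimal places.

281.5447

By the law of cosines, cos F = (EF² + FD² − DE²) / (2·EF·FD) ≈ -0.19802, so ∠F ≈ 101.42°.
The bisector from F has length 2·EF·FD·cos(∠F/2)/(EF+FD) ≈ 281.54.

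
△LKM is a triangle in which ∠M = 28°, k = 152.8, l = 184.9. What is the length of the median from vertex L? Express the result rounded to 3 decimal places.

By the law of cosines, m² = l² + k² − 2·l·k·cos M = 7644.5, so m ≈ 87.433.
Median from L: ½√(2·k² + 2·m² − l²) ≈ 83.362.

m_L ≈ 83.362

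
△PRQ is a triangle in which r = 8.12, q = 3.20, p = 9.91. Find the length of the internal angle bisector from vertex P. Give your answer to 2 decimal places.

By the law of cosines, cos P = (r² + q² − p²) / (2·r·q) ≈ -0.42399, so ∠P ≈ 115.09°.
The bisector from P has length 2·r·q·cos(∠P/2)/(r+q) ≈ 2.4637.

t_P ≈ 2.46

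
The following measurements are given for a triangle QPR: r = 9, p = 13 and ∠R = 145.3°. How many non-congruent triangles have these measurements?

0

p·sin R = 13·sin(145.3°) ≈ 7.401.
Since ∠R is not acute, a triangle exists only if r > p; here r ≤ p, so there is no triangle.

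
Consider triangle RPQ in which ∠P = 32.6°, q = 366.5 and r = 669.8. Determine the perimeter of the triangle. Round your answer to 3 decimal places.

By the law of cosines, p² = q² + r² − 2·q·r·cos P = 1.6934e+05, so p ≈ 411.51.
Semiperimeter s = (669.8+411.51+366.5)/2 = 723.91.
Perimeter = 669.8 + 411.51 + 366.5 = 1447.8.

1447.811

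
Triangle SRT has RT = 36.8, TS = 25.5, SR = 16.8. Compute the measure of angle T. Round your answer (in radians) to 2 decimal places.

By the law of cosines, cos T = (RT² + TS² − SR²) / (2·RT·TS) ≈ 0.91765, so ∠T ≈ 0.409 rad.

0.41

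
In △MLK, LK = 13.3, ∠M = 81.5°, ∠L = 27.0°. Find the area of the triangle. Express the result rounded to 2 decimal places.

area ≈ 38.50

The third angle is ∠K = 180° − ∠M − ∠L = 71.50°.
Law of sines: KM = LK·sin L/sin M ≈ 6.1051.
Law of sines: ML = LK·sin K/sin M ≈ 12.753.
Area = ½·LK·KM·sin K ≈ 38.501.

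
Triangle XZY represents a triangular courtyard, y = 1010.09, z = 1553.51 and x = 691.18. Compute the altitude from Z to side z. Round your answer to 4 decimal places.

339.3595

Semiperimeter s = (691.18 + 1553.5 + 1010.1)/2 = 1627.4.
Heron's formula: area = √(1627.4·936.21·73.88·617.3) ≈ 2.636e+05.
The altitude from Z has length 2·area/z ≈ 339.36.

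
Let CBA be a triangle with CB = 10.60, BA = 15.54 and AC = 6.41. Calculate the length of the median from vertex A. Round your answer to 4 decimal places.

m_A ≈ 10.6395

Median from A: ½√(2·BA² + 2·AC² − CB²) ≈ 10.64.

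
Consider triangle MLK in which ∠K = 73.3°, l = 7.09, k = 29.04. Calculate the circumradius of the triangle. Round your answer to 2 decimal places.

R ≈ 15.16

Law of sines: sin L = l·sin K/k ≈ 0.23385.
Since k ≥ l, only the acute value applies: ∠L ≈ 13.52°.
Then ∠M = 180° − ∠K − ∠L ≈ 93.18°.
Law of sines gives m = k·sin M/sin K ≈ 30.272.
Circumradius = k/(2 sin K) ≈ 15.159.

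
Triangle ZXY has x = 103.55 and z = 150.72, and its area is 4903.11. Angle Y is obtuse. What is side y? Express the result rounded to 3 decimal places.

From area = ½·z·x·sin Y, we get sin Y = 2·area/(z·x) ≈ 0.62832.
Taking the obtuse solution, ∠Y ≈ 141.07°.
Law of cosines then gives y ≈ 240.25.

240.255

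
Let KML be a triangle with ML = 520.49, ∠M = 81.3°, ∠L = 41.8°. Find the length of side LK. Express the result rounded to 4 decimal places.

The third angle is ∠K = 180° − ∠M − ∠L = 56.90°.
Law of sines: LK = ML·sin M/sin K ≈ 614.17.

614.1694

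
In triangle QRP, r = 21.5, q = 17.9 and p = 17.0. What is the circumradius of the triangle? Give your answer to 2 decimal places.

11.08

By the law of cosines, cos Q = (r² + p² − q²) / (2·r·p) ≈ 0.58938, so ∠Q ≈ 0.9405 rad.
Circumradius = q/(2 sin Q) ≈ 11.079.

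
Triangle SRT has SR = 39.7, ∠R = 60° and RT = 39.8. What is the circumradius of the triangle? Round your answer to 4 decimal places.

22.9497

By the law of cosines, TS² = SR² + RT² − 2·SR·RT·cos R = 1580.1, so TS ≈ 39.75.
Area = ½·SR·RT·sin R ≈ 684.19.
Circumradius = TS/(2 sin R) ≈ 22.95.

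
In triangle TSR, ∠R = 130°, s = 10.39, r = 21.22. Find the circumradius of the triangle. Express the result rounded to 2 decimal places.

Law of sines: sin S = s·sin R/r ≈ 0.37508.
Since r ≥ s, only the acute value applies: ∠S ≈ 22.03°.
Then ∠T = 180° − ∠R − ∠S ≈ 27.97°.
Law of sines gives t = r·sin T/sin R ≈ 12.992.
Circumradius = r/(2 sin R) ≈ 13.85.

13.85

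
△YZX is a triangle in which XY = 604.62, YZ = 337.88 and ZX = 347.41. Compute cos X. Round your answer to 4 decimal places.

cos X ≈ 0.8857

By the law of cosines, cos X = (ZX² + XY² − YZ²) / (2·ZX·XY) ≈ 0.88573, so ∠X ≈ 27.66°.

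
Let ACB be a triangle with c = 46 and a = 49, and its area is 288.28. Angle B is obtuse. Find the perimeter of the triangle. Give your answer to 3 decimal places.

perimeter ≈ 189.207

From area = ½·a·c·sin B, we get sin B = 2·area/(a·c) ≈ 0.25579.
Taking the obtuse solution, ∠B ≈ 165.18°.
Law of cosines then gives b ≈ 94.207.
Perimeter = 49 + 46 + 94.207 = 189.21.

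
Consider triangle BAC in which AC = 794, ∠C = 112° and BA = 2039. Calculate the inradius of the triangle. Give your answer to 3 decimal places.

Law of sines: sin B = AC·sin C/BA ≈ 0.36105.
Since BA ≥ AC, only the acute value applies: ∠B ≈ 21.16°.
Then ∠A = 180° − ∠C − ∠B ≈ 46.84°.
Law of sines gives CB = BA·sin A/sin C ≈ 1604.
Area = ½·BA·AC·sin A ≈ 5.9043e+05.
Semiperimeter s = (794+1604+2039)/2 = 2218.5.
Inradius = area/s = 5.9043e+05/2218.5 ≈ 266.14.

r ≈ 266.137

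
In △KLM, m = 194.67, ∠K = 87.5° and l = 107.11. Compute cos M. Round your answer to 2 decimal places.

0.45

By the law of cosines, k² = l² + m² − 2·l·m·cos K = 47550, so k ≈ 218.06.
Law of cosines again: cos M = (k² + l² − m²)/(2·k·l) ≈ 0.45226, so ∠M ≈ 63.11°.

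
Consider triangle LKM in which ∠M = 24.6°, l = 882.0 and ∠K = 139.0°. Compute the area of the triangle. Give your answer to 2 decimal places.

The third angle is ∠L = 180° − ∠K − ∠M = 16.40°.
Law of sines: k = l·sin K/sin L ≈ 2049.4.
Law of sines: m = l·sin M/sin L ≈ 1300.4.
Area = ½·l·k·sin M ≈ 3.7624e+05.

376237.27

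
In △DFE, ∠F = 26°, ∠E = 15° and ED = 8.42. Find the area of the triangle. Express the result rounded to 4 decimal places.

13.7307

The third angle is ∠D = 180° − ∠F − ∠E = 139.00°.
Law of sines: FE = ED·sin D/sin F ≈ 12.601.
Law of sines: DF = ED·sin E/sin F ≈ 4.9713.
Area = ½·ED·FE·sin E ≈ 13.731.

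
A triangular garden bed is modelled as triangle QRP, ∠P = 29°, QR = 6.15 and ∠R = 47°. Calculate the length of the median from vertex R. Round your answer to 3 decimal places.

m_R ≈ 8.552

The third angle is ∠Q = 180° − ∠R − ∠P = 104.00°.
Law of sines: RP = QR·sin Q/sin P ≈ 12.309.
Law of sines: PQ = QR·sin R/sin P ≈ 9.2775.
Median from R: ½√(2·QR² + 2·RP² − PQ²) ≈ 8.5524.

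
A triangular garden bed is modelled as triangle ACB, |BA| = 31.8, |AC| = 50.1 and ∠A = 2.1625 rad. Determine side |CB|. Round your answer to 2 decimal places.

72.79

By the law of cosines, |CB|² = |BA|² + |AC|² − 2·|BA|·|AC|·cos A = 5298.5, so |CB| ≈ 72.791.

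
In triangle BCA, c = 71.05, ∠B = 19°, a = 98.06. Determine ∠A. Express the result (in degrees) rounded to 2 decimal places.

124.16

By the law of cosines, b² = c² + a² − 2·c·a·cos B = 1488.7, so b ≈ 38.584.
Law of cosines again: cos A = (b² + c² − a²)/(2·b·c) ≈ -0.56157, so ∠A ≈ 124.16°.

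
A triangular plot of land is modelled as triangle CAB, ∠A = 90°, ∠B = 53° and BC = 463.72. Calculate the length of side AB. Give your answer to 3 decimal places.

The third angle is ∠C = 180° − ∠A − ∠B = 37.00°.
Law of sines: AB = BC·sin C/sin A ≈ 279.07.

279.074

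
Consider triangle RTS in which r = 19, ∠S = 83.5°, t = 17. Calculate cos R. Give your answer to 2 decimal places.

By the law of cosines, s² = r² + t² − 2·r·t·cos S = 576.87, so s ≈ 24.018.
Law of cosines again: cos R = (t² + s² − r²)/(2·t·s) ≈ 0.61825, so ∠R ≈ 51.81°.

cos R ≈ 0.62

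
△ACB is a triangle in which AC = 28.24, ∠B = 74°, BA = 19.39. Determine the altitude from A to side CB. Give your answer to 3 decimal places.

Law of sines: sin C = BA·sin B/AC ≈ 0.66002.
Since AC ≥ BA, only the acute value applies: ∠C ≈ 41.30°.
Then ∠A = 180° − ∠B − ∠C ≈ 64.70°.
Law of sines gives CB = AC·sin A/sin B ≈ 26.56.
Area = ½·AC·BA·sin A ≈ 247.52.
The altitude from A has length 2·area/CB ≈ 18.639.

h_A ≈ 18.639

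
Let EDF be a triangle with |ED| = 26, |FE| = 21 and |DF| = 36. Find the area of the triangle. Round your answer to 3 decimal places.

269.307

Semiperimeter s = (36 + 21 + 26)/2 = 41.5.
Heron's formula: area = √(41.5·5.5·20.5·15.5) ≈ 269.31.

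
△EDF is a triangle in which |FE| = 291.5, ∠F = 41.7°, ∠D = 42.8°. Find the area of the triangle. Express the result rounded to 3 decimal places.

The third angle is ∠E = 180° − ∠D − ∠F = 95.50°.
Law of sines: |DF| = |FE|·sin E/sin D ≈ 427.05.
Law of sines: |ED| = |FE|·sin F/sin D ≈ 285.4.
Area = ½·|FE|·|DF|·sin F ≈ 41406.

area ≈ 41405.994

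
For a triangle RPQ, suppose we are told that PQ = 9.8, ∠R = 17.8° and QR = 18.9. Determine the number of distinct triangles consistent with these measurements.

2

QR·sin R = 18.9·sin(17.8°) ≈ 5.778.
Since QR sin R < PQ < QR (5.778 < 9.8 < 18.9), two triangles exist.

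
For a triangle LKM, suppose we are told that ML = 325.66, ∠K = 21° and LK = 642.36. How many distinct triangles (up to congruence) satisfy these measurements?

LK·sin K = 642.36·sin(21°) ≈ 230.2.
Since LK sin K < ML < LK (230.2 < 325.66 < 642.36), two triangles exist.

2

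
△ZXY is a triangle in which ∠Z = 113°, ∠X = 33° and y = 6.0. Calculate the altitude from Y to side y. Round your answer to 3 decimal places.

The third angle is ∠Y = 180° − ∠Z − ∠X = 34.00°.
Law of sines: z = y·sin Z/sin Y ≈ 9.8768.
Law of sines: x = y·sin X/sin Y ≈ 5.8438.
Area = ½·y·z·sin X ≈ 16.138.
The altitude from Y has length 2·area/y ≈ 5.3793.

h_Y ≈ 5.379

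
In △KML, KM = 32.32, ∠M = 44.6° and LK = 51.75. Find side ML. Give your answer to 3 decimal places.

69.521

Law of sines: sin L = KM·sin M/LK ≈ 0.43852.
Since LK ≥ KM, only the acute value applies: ∠L ≈ 26.01°.
Then ∠K = 180° − ∠M − ∠L ≈ 109.39°.
Law of sines gives ML = LK·sin K/sin M ≈ 69.521.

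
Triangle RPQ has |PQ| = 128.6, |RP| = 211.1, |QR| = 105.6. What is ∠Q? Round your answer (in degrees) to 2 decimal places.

By the law of cosines, cos Q = (|PQ|² + |QR|² − |RP|²) / (2·|PQ|·|QR|) ≈ -0.62127, so ∠Q ≈ 128.41°.

∠Q ≈ 128.41°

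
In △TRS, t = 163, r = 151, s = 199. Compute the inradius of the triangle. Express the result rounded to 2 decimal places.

Semiperimeter p = (163 + 151 + 199)/2 = 256.5.
Heron's formula: area = √(256.5·93.5·105.5·57.5) ≈ 12062.
Inradius = area/p = 12062/256.5 ≈ 47.024.

47.02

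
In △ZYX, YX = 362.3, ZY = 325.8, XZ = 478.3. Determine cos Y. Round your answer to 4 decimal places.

By the law of cosines, cos Y = (ZY² + YX² − XZ²) / (2·ZY·YX) ≈ 0.03658, so ∠Y ≈ 87.90°.

cos Y ≈ 0.0366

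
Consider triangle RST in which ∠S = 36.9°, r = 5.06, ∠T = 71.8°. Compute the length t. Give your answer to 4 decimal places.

The third angle is ∠R = 180° − ∠S − ∠T = 71.30°.
Law of sines: t = r·sin T/sin R ≈ 5.0748.

5.0748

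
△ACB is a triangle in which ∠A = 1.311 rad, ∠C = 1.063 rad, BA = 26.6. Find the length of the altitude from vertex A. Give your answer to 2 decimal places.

18.47

The third angle is ∠B = π − ∠A − ∠C = 0.768 rad.
Law of sines: CB = BA·sin A/sin C ≈ 29.42.
Law of sines: AC = BA·sin B/sin C ≈ 21.138.
Area = ½·BA·CB·sin B ≈ 271.71.
The altitude from A has length 2·area/CB ≈ 18.471.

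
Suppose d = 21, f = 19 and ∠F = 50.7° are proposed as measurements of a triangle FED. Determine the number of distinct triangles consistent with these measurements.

2

d·sin F = 21·sin(50.7°) ≈ 16.25.
Since d sin F < f < d (16.25 < 19 < 21), two triangles exist.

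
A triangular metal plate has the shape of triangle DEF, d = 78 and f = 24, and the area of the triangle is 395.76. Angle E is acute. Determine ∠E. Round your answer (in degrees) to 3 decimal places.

From area = ½·f·d·sin E, we get sin E = 2·area/(f·d) ≈ 0.42282.
Taking the acute solution, ∠E ≈ 25.01°.

∠E ≈ 25.013°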